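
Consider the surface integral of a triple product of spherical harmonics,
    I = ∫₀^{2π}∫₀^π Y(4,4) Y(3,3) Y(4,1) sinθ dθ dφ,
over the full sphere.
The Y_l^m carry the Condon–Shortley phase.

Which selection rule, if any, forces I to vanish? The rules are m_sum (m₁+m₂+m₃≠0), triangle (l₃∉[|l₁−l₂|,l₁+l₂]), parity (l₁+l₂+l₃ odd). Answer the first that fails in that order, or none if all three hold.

m₁+m₂+m₃ = 4 + 3 + 1 = 8  ✗
triangle: |4−3|=1 ≤ l₃=4 ≤ 4+3=7
parity: l₁+l₂+l₃ = 11 is odd

m_sum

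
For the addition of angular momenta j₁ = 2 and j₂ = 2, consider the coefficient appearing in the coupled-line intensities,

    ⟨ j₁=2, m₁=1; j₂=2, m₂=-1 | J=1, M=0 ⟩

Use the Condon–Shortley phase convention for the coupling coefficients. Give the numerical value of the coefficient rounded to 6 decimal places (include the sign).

√[3·3!1!1!/6! · 3!1!1!3!1!1!] = √(9/10)
  +(−1)^0/∏(0,3,1,1,0,0)! = 1/6  (running 1/6)
  +(−1)^1/∏(1,2,0,0,1,1)! = -1/2  (running -1/3)
⟨..|..⟩ = √(9/10)·(-1/3) = -0.316228

-0.316228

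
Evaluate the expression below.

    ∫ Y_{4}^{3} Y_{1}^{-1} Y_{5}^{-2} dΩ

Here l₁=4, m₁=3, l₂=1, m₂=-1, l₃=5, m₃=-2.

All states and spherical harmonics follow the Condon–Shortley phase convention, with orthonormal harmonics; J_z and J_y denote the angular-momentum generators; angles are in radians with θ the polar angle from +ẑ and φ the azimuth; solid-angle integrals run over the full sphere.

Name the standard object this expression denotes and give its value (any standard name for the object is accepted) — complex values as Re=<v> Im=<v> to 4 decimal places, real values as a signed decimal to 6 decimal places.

Gaunt coefficient, +0.085055

This is a Gaunt coefficient — the integral of a triple product of spherical harmonics over the sphere.
Checks pass: Σm=0; 10 even; l₃=5∈[3,5].
(2·4+1)(2·1+1)(2·5+1) = 297
Δ: 0! 8! 2! / 11! → 1/495
sum: t=0:+1/576 = 1/576
3j²(4 1 5; 0 0 0) = Δ·Π!·Σ² = 5/99  (sign -1)
sum: t=0:+1/10080 = 1/10080
3j²(4 1 5; 3 -1 -2) = Δ·Π!·Σ² = 1/165  (sign -1)
combine: 4πI² = 297·5/99·1/165 = 1/11
take √, sign +1: I = 0.08505478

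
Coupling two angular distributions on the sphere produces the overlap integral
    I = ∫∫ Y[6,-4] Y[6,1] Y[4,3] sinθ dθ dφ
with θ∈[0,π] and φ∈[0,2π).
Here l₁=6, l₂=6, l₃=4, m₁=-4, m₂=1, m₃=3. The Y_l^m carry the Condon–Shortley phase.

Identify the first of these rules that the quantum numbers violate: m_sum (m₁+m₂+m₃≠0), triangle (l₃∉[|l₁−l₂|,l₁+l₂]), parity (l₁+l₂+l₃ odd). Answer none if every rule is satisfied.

azimuthal sum: -4 + 1 + 3 = 0  ✓
0 ≤ 4 ≤ 12 (triangle on l)  ✓
L = 6 + 6 + 4 = 16 (even)  ✓

none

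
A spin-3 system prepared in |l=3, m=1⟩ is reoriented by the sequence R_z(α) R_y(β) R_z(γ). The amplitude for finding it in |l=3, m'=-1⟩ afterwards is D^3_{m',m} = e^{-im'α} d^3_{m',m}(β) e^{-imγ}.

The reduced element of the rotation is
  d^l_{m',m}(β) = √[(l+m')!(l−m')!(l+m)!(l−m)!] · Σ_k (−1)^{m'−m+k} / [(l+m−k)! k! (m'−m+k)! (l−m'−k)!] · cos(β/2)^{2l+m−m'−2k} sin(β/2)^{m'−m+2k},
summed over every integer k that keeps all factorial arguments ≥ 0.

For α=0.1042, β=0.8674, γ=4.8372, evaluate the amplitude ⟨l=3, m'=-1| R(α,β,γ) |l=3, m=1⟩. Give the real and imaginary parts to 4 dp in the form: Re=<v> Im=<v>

Re=0.0107 Im=0.5184

First d^3_{-1,1}(β=0.8674), then the phase factors e^{-i(-1)α} and e^{-i(1)γ}:
c=cos(0.867400/2)=0.907417, s=sin(0.867400/2)=0.420231; N=√[2·24·24·2]=48.000000
Admissible k: 2..4 (factorial args all ≥0)
  k=2: (−1)^0·48.0000/(8)·0.9074^4·0.4202^2 = +0.718382
  k=3: (−1)^1·48.0000/(6)·0.9074^2·0.4202^4 = -0.205427
  k=4: (−1)^2·48.0000/(48)·0.9074^0·0.4202^6 = +0.005507
d^3_{-1,1}(0.8674) = +0.718382 -0.205427 +0.005507 = +0.518463
Attach z-rotation phases: D = e^{-i(-1)(0.1042)}·(+0.518463)·e^{-i(1)(4.8372)} = +0.010685+0.518353i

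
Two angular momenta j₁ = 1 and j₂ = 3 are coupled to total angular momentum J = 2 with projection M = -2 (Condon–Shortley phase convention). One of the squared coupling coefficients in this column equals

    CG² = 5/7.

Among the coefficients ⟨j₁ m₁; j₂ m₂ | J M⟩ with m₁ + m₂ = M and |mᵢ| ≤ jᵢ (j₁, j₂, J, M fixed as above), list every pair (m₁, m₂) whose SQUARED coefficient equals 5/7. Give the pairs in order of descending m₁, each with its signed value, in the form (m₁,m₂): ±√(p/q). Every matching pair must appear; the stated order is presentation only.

(1,-3): +√(5/7)

Admissible pairs with m₁+m₂ = M = -2: (-1,-1), (0,-2), (1,-3)
  (m₁,m₂)=(1,-3): CG² = 5/7, CG = +√(5/7)   ← matches the target
  (m₁,m₂)=(0,-2): CG² = 5/21, CG = −√(5/21)
  (m₁,m₂)=(-1,-1): CG² = 1/21, CG = +√(1/21)
Pairs with CG² = 5/7: (1,-3): +√(5/7)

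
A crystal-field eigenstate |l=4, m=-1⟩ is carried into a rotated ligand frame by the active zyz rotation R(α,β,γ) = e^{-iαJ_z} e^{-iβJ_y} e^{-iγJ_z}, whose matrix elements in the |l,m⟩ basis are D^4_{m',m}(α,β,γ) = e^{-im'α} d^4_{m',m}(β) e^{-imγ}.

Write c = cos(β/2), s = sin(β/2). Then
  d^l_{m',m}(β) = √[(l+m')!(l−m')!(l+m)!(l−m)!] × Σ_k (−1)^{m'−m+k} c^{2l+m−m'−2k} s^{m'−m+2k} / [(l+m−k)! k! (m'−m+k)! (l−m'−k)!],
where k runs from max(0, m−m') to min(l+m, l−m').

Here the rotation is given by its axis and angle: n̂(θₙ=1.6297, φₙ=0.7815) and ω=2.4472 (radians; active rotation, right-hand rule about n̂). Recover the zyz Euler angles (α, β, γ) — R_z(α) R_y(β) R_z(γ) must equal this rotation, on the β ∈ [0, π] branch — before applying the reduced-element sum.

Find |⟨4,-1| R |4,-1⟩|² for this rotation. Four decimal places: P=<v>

P=0.2561

Axis–angle → zyz. n̂ = (sinθₙcosφₙ, sinθₙsinφₙ, cosθₙ) = (+0.708627, +0.703123, -0.058870), ω = 2.4472.
R = I cosω + sinω [n̂]ₓ + (1−cosω) n̂n̂ᵀ gives
  R = [+0.119584, +0.918802, +0.376169; +0.843458, +0.105845, -0.526664; -0.523715, +0.380263, -0.762314]
β = atan2(√(R₁₃²+R₂₃²), R₃₃) = 2.437677; α = atan2(R₂₃, R₁₃) mod 2π = 5.332613; γ = atan2(R₃₂, −R₃₁) mod 2π = 0.628021
First d^4_{-1,-1}(β=2.4377), then the phase factors e^{-i(-1)α} and e^{-i(-1)γ}:
c=cos(2.437677/2)=0.344736, s=sin(2.437677/2)=0.938700; N=√[6·120·6·120]=720.000000
Admissible k: 0..3 (factorial args all ≥0)
  k=0: (−1)^0·720.0000/(720)·0.3447^8·0.9387^0 = +0.000199
  k=1: (−1)^1·720.0000/(48)·0.3447^6·0.9387^2 = -0.022185
  k=2: (−1)^2·720.0000/(24)·0.3447^4·0.9387^4 = +0.328985
  k=3: (−1)^3·720.0000/(72)·0.3447^2·0.9387^6 = -0.813081
d^4_{-1,-1}(2.4377) = +0.000199 -0.022185 +0.328985 -0.813081 = -0.506082
|D^4_{-1,-1}|² = |d^4_{-1,-1}(β)|² = (-0.506082)² = 0.256119 (the z-rotation phases have unit modulus)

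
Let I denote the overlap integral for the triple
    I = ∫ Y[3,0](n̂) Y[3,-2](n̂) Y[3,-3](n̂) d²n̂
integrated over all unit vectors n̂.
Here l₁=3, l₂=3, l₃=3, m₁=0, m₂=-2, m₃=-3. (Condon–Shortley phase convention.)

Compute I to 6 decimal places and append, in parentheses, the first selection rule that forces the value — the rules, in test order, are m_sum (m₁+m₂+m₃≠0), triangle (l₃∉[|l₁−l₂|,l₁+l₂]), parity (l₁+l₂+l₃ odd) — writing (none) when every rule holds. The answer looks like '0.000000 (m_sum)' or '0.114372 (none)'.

0 − 2 − 3 = -5 ≠ 0: azimuthal integral kills it; I = 0

0.000000 (m_sum)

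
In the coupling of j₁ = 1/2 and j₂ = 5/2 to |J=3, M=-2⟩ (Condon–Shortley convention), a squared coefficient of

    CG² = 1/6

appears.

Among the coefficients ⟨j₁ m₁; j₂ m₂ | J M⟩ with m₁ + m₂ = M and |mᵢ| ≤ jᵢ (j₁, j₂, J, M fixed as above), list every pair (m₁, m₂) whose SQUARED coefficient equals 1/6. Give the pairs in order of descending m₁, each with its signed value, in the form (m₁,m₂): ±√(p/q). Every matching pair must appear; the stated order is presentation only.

Admissible pairs with m₁+m₂ = M = -2: (-1/2,-3/2), (1/2,-5/2)
  (m₁,m₂)=(1/2,-5/2): CG² = 1/6, CG = +√(1/6)   ← matches the target
  (m₁,m₂)=(-1/2,-3/2): CG² = 5/6, CG = +√(5/6)
Pairs with CG² = 1/6: (1/2,-5/2): +√(1/6)

(1/2,-5/2): +√(1/6)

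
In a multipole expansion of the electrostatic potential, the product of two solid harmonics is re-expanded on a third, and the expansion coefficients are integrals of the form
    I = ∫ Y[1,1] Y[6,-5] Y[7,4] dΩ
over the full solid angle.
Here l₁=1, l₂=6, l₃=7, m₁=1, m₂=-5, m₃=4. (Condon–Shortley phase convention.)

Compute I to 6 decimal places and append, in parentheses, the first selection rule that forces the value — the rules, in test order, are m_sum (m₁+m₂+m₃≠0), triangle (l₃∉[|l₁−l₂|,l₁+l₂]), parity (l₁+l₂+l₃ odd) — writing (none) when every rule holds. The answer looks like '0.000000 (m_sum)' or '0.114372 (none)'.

0.060604 (none)

Rules hold: Σm=0, L=14 even, 5≤7≤7.
N = 3·13·15 = 585
Δ = 0!·2!·12!/15! = 1/1365
Racah Σ t=0..0: t=0:+1/518400 = 1/518400
⇒ 3j(1 6 7; 0 0 0)² = 7/195, sgn -1
Racah Σ t=0..0: t=0:+1/79833600 = 1/79833600
⇒ 3j(1 6 7; 1 -5 4)² = 1/455, sgn -1
4πI² = N·(3j₀)²·(3jₘ)² = 3/65
I = +1·√(0.0461538/4π) = 0.06060368
No selection rule forces the value: the integral is nonzero (none).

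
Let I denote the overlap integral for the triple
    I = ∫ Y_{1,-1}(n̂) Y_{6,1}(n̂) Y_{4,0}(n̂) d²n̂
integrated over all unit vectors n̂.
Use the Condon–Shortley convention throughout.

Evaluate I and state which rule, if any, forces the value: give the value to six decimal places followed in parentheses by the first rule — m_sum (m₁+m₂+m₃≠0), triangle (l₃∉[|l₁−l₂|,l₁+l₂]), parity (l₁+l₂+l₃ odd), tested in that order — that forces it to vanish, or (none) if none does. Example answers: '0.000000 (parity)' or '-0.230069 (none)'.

l₃=4 ∉ [5,7] — triangle fails ⇒ I = 0

0.000000 (triangle)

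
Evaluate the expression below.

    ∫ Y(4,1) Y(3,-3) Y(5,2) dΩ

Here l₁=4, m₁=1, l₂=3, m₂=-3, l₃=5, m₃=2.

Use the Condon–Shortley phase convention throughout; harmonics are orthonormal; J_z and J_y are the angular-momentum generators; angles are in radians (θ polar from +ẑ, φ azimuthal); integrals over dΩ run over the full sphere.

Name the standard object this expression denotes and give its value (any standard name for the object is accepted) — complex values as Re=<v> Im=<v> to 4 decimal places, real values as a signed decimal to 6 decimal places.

This is a Gaunt coefficient — the integral of a triple product of spherical harmonics over the sphere.
m-sum 0 ✓  L=12 even ✓  1≤5≤7 ✓
Π(2lᵢ+1) = 9×7×11 = 693
triangle coeff Δ(4,3,5) = 1/180180
Σ_t [0,2]: t=0:+1/576 t=1:−1/144 t=2:+1/576 = -1/288
(3j)²=20/1001 [(4 3 5; 0 0 0)], sign=+1
Σ_t [0,0]: t=0:+1/1728 = 1/1728
(3j)²=25/858 [(4 3 5; 1 -3 2)], sign=-1
⇒ 4πI² = 750/1859
I = (-1)√(750/1859/(4π)) = -0.17917854

Gaunt coefficient, -0.179179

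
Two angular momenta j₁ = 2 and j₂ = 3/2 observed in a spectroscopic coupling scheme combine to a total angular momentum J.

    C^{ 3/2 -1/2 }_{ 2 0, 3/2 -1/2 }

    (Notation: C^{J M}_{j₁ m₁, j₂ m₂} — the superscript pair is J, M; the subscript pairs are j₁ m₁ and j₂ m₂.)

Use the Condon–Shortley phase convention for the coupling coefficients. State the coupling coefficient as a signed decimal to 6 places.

-0.447214  (= −√(1/5))

triangle: 2!·2!·1!/6! = 4/720
(j±m)!: 2!·2!·1!·2!·1!·2! = 16
prefactor² = (2J+1)·Δ·N² = 16/45
  k=0: +1/(0!·2!·2!·1!·0!·0!) = 1/4
  k=1: −1/(1!·1!·1!·0!·1!·1!) = -1
Σ = -3/4  ⇒  CG² = 16/45·(-3/4)² = 1/5
CG = −√(1/5) = -0.447214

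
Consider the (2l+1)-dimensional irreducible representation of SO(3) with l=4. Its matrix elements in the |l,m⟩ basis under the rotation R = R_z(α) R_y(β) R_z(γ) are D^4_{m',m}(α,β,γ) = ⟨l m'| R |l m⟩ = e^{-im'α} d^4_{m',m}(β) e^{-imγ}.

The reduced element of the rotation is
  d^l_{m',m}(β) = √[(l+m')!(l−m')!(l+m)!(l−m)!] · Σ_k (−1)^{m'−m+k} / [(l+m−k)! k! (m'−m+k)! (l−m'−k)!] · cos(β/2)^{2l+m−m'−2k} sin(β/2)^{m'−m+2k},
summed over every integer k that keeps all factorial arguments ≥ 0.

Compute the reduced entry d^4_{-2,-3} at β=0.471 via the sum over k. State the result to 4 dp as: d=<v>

d=-0.5937

d^4_{-2,-3}(β=0.4710) via the finite sum:
Half-angle: c=0.972398, s=0.233329. N=√(2·720·1·5040)=2693.993318
k∈{0,1} keeps every argument non-negative
  k=0: (−1)^1·2693.9933/(720)·0.9724^7·0.2333^1 = -0.717697
  k=1: (−1)^2·2693.9933/(240)·0.9724^5·0.2333^3 = +0.123969
d^4_{-2,-3}(0.4710) = -0.717697 +0.123969 = -0.593728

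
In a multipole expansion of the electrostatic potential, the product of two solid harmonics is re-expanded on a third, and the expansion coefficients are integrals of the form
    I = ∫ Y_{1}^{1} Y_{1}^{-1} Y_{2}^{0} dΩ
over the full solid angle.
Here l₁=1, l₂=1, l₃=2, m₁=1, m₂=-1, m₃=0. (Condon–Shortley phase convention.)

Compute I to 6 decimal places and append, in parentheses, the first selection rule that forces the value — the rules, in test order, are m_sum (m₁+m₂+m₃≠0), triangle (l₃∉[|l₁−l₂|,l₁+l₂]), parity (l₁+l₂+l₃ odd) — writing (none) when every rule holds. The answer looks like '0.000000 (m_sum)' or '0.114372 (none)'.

0.126157 (none)

Checks pass: Σm=0; 4 even; l₃=2∈[0,2].
(2·1+1)(2·1+1)(2·2+1) = 45
Δ: 0! 2! 2! / 5! → 1/30
sum: t=0:+1/1 = 1/1
3j²(1 1 2; 0 0 0) = Δ·Π!·Σ² = 2/15  (sign +1)
sum: t=0:+1/4 = 1/4
3j²(1 1 2; 1 -1 0) = Δ·Π!·Σ² = 1/30  (sign +1)
combine: 4πI² = 45·2/15·1/30 = 1/5
take √, sign +1: I = 0.12615663
No selection rule forces the value: the integral is nonzero (none).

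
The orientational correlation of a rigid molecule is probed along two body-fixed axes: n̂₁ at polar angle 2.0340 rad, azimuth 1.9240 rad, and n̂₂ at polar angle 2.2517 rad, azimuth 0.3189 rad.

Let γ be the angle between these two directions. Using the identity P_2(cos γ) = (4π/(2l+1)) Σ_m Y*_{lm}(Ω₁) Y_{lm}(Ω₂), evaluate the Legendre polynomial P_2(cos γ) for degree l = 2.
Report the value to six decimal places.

-0.400596

Addition theorem: P_2(cos γ) = (4π/5) Σ_m Y*_{lm}(Ω₁) Y_{lm}(Ω₂), m = −2…2:
  m=-2: (-0.23517 - 0.20068j) × (0.18736 - 0.13886j) = -0.07193 - 0.00494j  (running Σ = -0.07193 - 0.00494j)
  m=-1: (0.10682 - 0.28975j) × (-0.35882 + 0.11847j) = -0.00400 + 0.11662j  (running Σ = -0.07593 + 0.11168j)
  m=0: (-0.12649 + 0.00000j) × (0.05954 + 0.00000j) = -0.00753 + 0.00000j  (running Σ = -0.08346 + 0.11168j)
  m=1: (-0.10682 - 0.28975j) × (0.35882 + 0.11847j) = -0.00400 - 0.11662j  (running Σ = -0.08746 - 0.00494j)
  m=2: (-0.23517 + 0.20068j) × (0.18736 + 0.13886j) = -0.07193 + 0.00494j  (running Σ = -0.15939 + 0.00000j)
Accumulated sum -0.15939 + 0.00000j; after 4π/(2l+1) scaling, -0.40060 + 0.00000j ⇒ P_2 = -0.400596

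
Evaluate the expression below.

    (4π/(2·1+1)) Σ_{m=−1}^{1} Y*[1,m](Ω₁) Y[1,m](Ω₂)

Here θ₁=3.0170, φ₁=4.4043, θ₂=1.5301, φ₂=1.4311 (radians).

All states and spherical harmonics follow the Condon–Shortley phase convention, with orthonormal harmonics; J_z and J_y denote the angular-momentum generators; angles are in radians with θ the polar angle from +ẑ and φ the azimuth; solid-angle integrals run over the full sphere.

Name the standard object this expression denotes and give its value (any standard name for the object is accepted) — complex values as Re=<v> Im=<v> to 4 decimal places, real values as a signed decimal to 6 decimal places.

Legendre polynomial (addition theorem), -0.162781

This sum is the spherical-harmonic addition theorem: it equals the Legendre polynomial P_l(cos γ) of the angle γ between the two directions.
Addition theorem: P_1(cos γ) = (4π/3) Σ_m Y*_{lm}(Ω₁) Y_{lm}(Ω₂), m = −1…1:
  m=-1: (-0.013019-0.040913i) × (+0.048068-0.341845i) = -0.014612+0.002484i  (running Σ = -0.014612+0.002484i)
  m=0: (-0.484815-0.000000i) × (+0.019879+0.000000i) = -0.009638-0.000000i  (running Σ = -0.024249+0.002484i)
  m=1: (+0.013019-0.040913i) × (-0.048068-0.341845i) = -0.014612-0.002484i  (running Σ = -0.038861+0.000000i)
Total Σ_m = -0.038861+0.000000i. Multiply by 4.188790: -0.162781+0.000000i. P_1(cos γ) = -0.162781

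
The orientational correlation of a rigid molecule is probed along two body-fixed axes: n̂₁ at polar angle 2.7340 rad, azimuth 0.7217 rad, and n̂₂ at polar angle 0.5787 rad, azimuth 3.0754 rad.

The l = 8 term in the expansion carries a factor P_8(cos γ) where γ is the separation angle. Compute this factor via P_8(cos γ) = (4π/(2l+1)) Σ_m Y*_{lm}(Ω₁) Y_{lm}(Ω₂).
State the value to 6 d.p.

-0.367731

Expand P_8 via completeness: Σ_{m} conj(Y_{8,m}) at Ω₁ times Y_{8,m} at Ω₂ —
  m=-8: (0.00027 - 0.00015j) × (0.00356 + 0.00208j) = 0.00000 + 0.00000j  (running Σ = 0.00000 + 0.00000j)
  m=-7: (-0.00097 + 0.00274j) × (-0.02261 - 0.01129j) = 0.00005 - 0.00005j  (running Σ = 0.00005 - 0.00005j)
  m=-6: (-0.00634 - 0.01578j) × (0.08839 + 0.03708j) = 0.00002 - 0.00163j  (running Σ = 0.00008 - 0.00168j)
  m=-5: (0.06292 + 0.03172j) × (-0.23673 - 0.08134j) = -0.01231 - 0.01263j  (running Σ = -0.01224 - 0.01431j)
  m=-4: (-0.20420 + 0.05319j) × (0.42966 + 0.11650j) = -0.09393 - 0.00094j  (running Σ = -0.10617 - 0.01524j)
  m=-3: (0.24590 - 0.36385j) × (-0.46149 - 0.09286j) = -0.14727 + 0.14508j  (running Σ = -0.25344 + 0.12984j)
  m=-2: (0.06988 + 0.54552j) × (0.10675 + 0.01422j) = -0.00030 + 0.05923j  (running Σ = -0.25373 + 0.18906j)
  m=-1: (-0.13704 - 0.12061j) × (0.37745 + 0.02502j) = -0.04871 - 0.04895j  (running Σ = -0.30244 + 0.14011j)
  m=0: (-0.44263 + 0.00000j) × (-0.24266 + 0.00000j) = 0.10741 + 0.00000j  (running Σ = -0.19503 + 0.14011j)
  m=1: (0.13704 - 0.12061j) × (-0.37745 + 0.02502j) = -0.04871 + 0.04895j  (running Σ = -0.24374 + 0.18906j)
  m=2: (0.06988 - 0.54552j) × (0.10675 - 0.01422j) = -0.00030 - 0.05923j  (running Σ = -0.24404 + 0.12984j)
  m=3: (-0.24590 - 0.36385j) × (0.46149 - 0.09286j) = -0.14727 - 0.14508j  (running Σ = -0.39130 - 0.01524j)
  m=4: (-0.20420 - 0.05319j) × (0.42966 - 0.11650j) = -0.09393 + 0.00094j  (running Σ = -0.48524 - 0.01431j)
  m=5: (-0.06292 + 0.03172j) × (0.23673 - 0.08134j) = -0.01231 + 0.01263j  (running Σ = -0.49755 - 0.00168j)
  m=6: (-0.00634 + 0.01578j) × (0.08839 - 0.03708j) = 0.00002 + 0.00163j  (running Σ = -0.49753 - 0.00005j)
  m=7: (0.00097 + 0.00274j) × (0.02261 - 0.01129j) = 0.00005 + 0.00005j  (running Σ = -0.49747 + 0.00000j)
  m=8: (0.00027 + 0.00015j) × (0.00356 - 0.00208j) = 0.00000 - 0.00000j  (running Σ = -0.49747 - 0.00000j)
Σ over m = -0.49747 - 0.00000j; ×(4π/17) → -0.36773 - 0.00000j. Real part: -0.367731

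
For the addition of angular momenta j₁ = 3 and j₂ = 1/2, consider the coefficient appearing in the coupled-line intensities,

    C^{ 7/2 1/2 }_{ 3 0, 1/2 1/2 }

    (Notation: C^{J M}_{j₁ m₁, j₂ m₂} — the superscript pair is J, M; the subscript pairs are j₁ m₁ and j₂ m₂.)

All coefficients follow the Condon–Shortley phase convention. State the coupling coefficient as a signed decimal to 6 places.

√[8·0!6!1!/8! · 3!3!1!0!4!3!] = √(5184/7)
  +(−1)^0/∏(0,0,3,1,3,0)! = 1/36  (running 1/36)
⟨..|..⟩ = √(5184/7)·(1/36) = +0.755929

+0.755929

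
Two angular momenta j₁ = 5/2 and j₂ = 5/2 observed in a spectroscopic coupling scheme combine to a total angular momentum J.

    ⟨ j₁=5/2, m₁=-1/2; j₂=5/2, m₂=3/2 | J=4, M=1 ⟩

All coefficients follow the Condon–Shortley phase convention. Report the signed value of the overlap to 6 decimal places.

j₁+j₂−J=1  J+j₁−j₂=4  J−j₁+j₂=4  j₁+j₂+J+1=10
(j₁±m₁, j₂±m₂, J±M) = (2,3,4,1,5,3)
P² = 10368/35
sum k=0..1:
  [0] +1/144 = 1/144
  [1] −1/24 = -1/24
S = -5/144
C² = P²·S² = 5/14 ; C = -0.597614

−√(5/14) = -0.597614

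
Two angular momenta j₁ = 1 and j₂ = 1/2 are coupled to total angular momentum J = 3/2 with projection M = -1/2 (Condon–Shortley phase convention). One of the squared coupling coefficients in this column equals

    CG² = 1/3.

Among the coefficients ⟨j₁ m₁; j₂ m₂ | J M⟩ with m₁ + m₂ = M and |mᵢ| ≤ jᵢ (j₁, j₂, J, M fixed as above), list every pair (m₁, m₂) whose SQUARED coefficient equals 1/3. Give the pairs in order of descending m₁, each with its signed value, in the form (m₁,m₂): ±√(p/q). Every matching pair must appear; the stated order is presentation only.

(-1,1/2): +√(1/3)

Admissible pairs with m₁+m₂ = M = -1/2: (-1,1/2), (0,-1/2)
  (m₁,m₂)=(0,-1/2): CG² = 2/3, CG = +√(2/3)
  (m₁,m₂)=(-1,1/2): CG² = 1/3, CG = +√(1/3)   ← matches the target
Pairs with CG² = 1/3: (-1,1/2): +√(1/3)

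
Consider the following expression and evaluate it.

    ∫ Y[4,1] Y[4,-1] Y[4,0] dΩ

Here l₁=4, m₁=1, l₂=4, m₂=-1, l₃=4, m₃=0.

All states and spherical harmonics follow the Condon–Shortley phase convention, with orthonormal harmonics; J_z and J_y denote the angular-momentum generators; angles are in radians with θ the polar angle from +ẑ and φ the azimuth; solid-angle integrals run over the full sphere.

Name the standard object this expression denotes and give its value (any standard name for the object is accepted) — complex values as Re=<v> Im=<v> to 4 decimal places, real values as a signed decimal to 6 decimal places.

Gaunt coefficient, -0.068481

This is a Gaunt coefficient — the integral of a triple product of spherical harmonics over the sphere.
m-sum 0 ✓  L=12 even ✓  0≤4≤8 ✓
Π(2lᵢ+1) = 9×9×9 = 729
triangle coeff Δ(4,4,4) = 1/450450
Σ_t [0,4]: t=0:+1/13824 t=1:−1/216 t=2:+1/64 t=3:−1/216 t=4:+1/13824 = 5/768
(3j)²=18/1001 [(4 4 4; 0 0 0)], sign=+1
Σ_t [0,3]: t=0:+1/864 t=1:−1/96 t=2:+1/144 t=3:−1/3456 = -1/384
(3j)²=9/2002 [(4 4 4; 1 -1 0)], sign=-1
⇒ 4πI² = 59049/1002001
I = (-1)√(59049/1002001/(4π)) = -0.06848055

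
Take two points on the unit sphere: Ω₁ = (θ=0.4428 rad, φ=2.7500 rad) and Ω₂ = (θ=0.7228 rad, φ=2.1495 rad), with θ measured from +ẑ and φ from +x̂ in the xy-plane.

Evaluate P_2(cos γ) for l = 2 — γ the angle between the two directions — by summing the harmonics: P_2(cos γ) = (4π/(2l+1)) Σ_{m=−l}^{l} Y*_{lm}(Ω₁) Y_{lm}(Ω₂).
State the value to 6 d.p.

0.746168

Addition theorem: P_2(cos γ) = (4π/5) Σ_m Y*_{lm}(Ω₁) Y_{lm}(Ω₂), m = −2…2:
  m=-2: (+0.050255-0.050033i) × (-0.067898+0.154783i) = +0.004332+0.011176i  (running Σ = +0.004332+0.011176i)
  m=-1: (-0.276450+0.114151i) × (-0.209615-0.320847i) = +0.094573+0.064770i  (running Σ = +0.098905+0.075946i)
  m=0: (+0.457077-0.000000i) × (+0.216770+0.000000i) = +0.099081+0.000000i  (running Σ = +0.197986+0.075946i)
  m=1: (+0.276450+0.114151i) × (+0.209615-0.320847i) = +0.094573-0.064770i  (running Σ = +0.292559+0.011176i)
  m=2: (+0.050255+0.050033i) × (-0.067898-0.154783i) = +0.004332-0.011176i  (running Σ = +0.296891-0.000000i)
Total Σ_m = +0.296891-0.000000i. Multiply by 2.513274: +0.746168-0.000000i. P_2(cos γ) = 0.746168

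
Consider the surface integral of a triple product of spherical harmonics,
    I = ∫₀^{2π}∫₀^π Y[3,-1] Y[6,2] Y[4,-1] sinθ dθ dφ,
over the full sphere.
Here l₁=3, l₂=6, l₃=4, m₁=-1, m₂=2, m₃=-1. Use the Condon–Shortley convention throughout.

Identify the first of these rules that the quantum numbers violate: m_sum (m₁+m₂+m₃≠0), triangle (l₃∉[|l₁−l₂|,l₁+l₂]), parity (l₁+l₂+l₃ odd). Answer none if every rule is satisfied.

parity

azimuthal sum: -1 + 2 − 1 = 0  ✓
3 ≤ 4 ≤ 9 (triangle on l)  ✓
L = 3 + 6 + 4 = 13 (odd)  ✗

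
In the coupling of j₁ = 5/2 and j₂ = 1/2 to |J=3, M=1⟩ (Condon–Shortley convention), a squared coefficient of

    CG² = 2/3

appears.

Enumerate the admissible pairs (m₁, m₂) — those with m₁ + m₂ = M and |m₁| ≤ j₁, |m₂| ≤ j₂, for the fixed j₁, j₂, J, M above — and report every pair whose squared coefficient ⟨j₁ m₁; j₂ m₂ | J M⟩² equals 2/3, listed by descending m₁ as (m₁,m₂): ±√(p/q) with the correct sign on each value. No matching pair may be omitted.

(1/2,1/2): +√(2/3)

Admissible pairs with m₁+m₂ = M = 1: (1/2,1/2), (3/2,-1/2)
  (m₁,m₂)=(3/2,-1/2): CG² = 1/3, CG = +√(1/3)
  (m₁,m₂)=(1/2,1/2): CG² = 2/3, CG = +√(2/3)   ← matches the target
Pairs with CG² = 2/3: (1/2,1/2): +√(2/3)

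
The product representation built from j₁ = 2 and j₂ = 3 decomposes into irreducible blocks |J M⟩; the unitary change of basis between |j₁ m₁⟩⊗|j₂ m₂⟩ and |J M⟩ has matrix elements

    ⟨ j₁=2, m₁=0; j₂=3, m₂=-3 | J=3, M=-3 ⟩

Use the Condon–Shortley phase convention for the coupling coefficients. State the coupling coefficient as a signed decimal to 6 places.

+√(5/12) = +0.645497

j₁+j₂−J=2  J+j₁−j₂=2  J−j₁+j₂=4  j₁+j₂+J+1=9
(j₁±m₁, j₂±m₂, J±M) = (2,2,0,6,0,6)
P² = 3840
sum k=0..0:
  [0] +1/96 = 1/96
S = 1/96
C² = P²·S² = 5/12 ; C = +0.645497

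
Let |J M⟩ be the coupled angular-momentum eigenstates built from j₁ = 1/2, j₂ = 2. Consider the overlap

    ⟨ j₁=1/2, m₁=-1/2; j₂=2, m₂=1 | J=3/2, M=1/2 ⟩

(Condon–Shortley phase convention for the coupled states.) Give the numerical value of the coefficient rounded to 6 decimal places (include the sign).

√[4·1!0!3!/5! · 0!1!3!1!2!1!] = √(12/5)
  +(−1)^1/∏(1,0,0,2,0,1)! = -1/2  (running -1/2)
⟨..|..⟩ = √(12/5)·(-1/2) = -0.774597

−√(3/5) = -0.774597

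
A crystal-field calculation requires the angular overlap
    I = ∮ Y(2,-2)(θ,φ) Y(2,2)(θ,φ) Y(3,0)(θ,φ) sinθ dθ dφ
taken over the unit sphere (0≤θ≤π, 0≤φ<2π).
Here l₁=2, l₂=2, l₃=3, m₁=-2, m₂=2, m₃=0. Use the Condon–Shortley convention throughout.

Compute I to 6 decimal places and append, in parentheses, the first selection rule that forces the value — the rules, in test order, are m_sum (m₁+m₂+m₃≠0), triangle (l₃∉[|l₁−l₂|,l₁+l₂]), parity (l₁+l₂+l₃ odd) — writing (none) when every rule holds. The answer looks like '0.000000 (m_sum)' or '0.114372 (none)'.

0.000000 (parity)

l₁+l₂+l₃=7 is odd: 3j(l;000)=0 ⇒ I=0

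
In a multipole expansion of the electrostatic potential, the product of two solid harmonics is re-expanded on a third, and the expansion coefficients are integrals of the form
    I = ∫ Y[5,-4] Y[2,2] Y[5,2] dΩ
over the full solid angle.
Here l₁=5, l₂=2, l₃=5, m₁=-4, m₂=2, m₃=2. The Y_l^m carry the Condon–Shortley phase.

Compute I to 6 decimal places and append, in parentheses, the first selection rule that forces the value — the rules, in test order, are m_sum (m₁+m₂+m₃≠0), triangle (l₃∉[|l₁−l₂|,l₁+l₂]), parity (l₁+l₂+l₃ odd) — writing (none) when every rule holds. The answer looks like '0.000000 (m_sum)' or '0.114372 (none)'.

-0.137240 (none)

Rules hold: Σm=0, L=12 even, 3≤5≤7.
N = 11·5·11 = 605
Δ = 2!·8!·2!/13! = 1/38610
Racah Σ t=0..2: t=0:+1/2880 t=1:−1/576 t=2:+1/2880 = -1/960
⇒ 3j(5 2 5; 0 0 0)² = 10/429, sgn +1
Racah Σ t=2..2: t=2:+1/20160 = 1/20160
⇒ 3j(5 2 5; -4 2 2)² = 12/715, sgn -1
4πI² = N·(3j₀)²·(3jₘ)² = 40/169
I = -1·√(0.236686/4π) = -0.13724032
No selection rule forces the value: the integral is nonzero (none).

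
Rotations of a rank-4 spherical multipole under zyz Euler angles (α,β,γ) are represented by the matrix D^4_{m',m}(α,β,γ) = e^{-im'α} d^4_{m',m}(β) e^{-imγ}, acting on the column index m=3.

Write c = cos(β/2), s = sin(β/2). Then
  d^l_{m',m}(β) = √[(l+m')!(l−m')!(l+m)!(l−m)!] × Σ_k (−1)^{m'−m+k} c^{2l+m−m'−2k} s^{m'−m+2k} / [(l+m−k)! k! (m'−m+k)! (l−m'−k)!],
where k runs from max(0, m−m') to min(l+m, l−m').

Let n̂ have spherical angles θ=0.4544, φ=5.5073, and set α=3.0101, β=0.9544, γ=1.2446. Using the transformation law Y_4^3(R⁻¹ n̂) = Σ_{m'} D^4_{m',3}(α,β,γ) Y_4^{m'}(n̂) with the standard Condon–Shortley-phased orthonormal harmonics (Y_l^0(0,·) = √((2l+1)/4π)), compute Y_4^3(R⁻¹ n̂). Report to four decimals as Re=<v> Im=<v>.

Need the full column D^4_{m',3} for m'=−4..4 at α=3.0101, β=0.9544, γ=1.2446.
cos(β/2)=0.888284, sin(β/2)=0.459294
d^4_{-4,3}: single k=7 term ⇒ +0.010833;  D = -0.004737+0.009742i
d^4_{-3,3}: k∈[6..7] ⇒ +0.051850 -0.001980 = +0.049869;  D = +0.027501-0.041601i
d^4_{-2,3}: k∈[5..6] ⇒ +0.160803 -0.014330 = +0.146473;  D = -0.096097+0.110543i
d^4_{-1,3}: k∈[4..5] ⇒ +0.366513 -0.058792 = +0.307721;  D = +0.230594-0.203761i
d^4_{0,3}: k∈[3..4] ⇒ +0.634010 -0.169501 = +0.464508;  D = -0.385408+0.259286i
d^4_{1,3}: k∈[2..3] ⇒ +0.822553 -0.366513 = +0.456040;  D = +0.408491-0.202750i
d^4_{2,3}: k∈[1..2] ⇒ +0.749927 -0.601474 = +0.148452;  D = -0.140480+0.047996i
d^4_{3,3}: k∈[0..1] ⇒ +0.387629 -0.725423 = -0.337794;  D = -0.331212+0.066357i
d^4_{4,3}: single k=0 term ⇒ -0.566891;  D = +0.565648-0.037522i
Y_4^{m'}(θ=0.4544,φ=5.5073) and Σ D·Y over m':
  (-0.0047+0.0097i)·(-0.0164+0.0006i)  (+0.0275-0.0416i)·(-0.0653+0.0691i)  (-0.0961+0.1105i)·(+0.0057+0.2997i)  (+0.2306-0.2038i)·(+0.3531+0.3465i)  (-0.3854+0.2593i)·(+0.1685+0.0000i)  (+0.4085-0.2027i)·(-0.3531+0.3465i)  (-0.1405+0.0480i)·(+0.0057-0.2997i)  (-0.3312+0.0664i)·(+0.0653+0.0691i)  (+0.5656-0.0375i)·(-0.0164-0.0006i)
Y_4^3(R⁻¹ n̂) = -0.041388+0.265109i

Re=-0.0414 Im=0.2651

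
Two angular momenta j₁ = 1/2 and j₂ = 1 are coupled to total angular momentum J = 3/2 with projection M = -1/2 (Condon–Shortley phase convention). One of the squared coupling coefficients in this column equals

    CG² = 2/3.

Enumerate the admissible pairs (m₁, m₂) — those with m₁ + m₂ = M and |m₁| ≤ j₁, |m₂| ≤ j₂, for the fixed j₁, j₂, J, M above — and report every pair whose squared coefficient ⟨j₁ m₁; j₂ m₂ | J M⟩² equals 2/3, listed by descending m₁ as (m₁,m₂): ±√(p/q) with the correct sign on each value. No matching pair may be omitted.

(-1/2,0): +√(2/3)

Admissible pairs with m₁+m₂ = M = -1/2: (-1/2,0), (1/2,-1)
  (m₁,m₂)=(1/2,-1): CG² = 1/3, CG = +√(1/3)
  (m₁,m₂)=(-1/2,0): CG² = 2/3, CG = +√(2/3)   ← matches the target
Pairs with CG² = 2/3: (-1/2,0): +√(2/3)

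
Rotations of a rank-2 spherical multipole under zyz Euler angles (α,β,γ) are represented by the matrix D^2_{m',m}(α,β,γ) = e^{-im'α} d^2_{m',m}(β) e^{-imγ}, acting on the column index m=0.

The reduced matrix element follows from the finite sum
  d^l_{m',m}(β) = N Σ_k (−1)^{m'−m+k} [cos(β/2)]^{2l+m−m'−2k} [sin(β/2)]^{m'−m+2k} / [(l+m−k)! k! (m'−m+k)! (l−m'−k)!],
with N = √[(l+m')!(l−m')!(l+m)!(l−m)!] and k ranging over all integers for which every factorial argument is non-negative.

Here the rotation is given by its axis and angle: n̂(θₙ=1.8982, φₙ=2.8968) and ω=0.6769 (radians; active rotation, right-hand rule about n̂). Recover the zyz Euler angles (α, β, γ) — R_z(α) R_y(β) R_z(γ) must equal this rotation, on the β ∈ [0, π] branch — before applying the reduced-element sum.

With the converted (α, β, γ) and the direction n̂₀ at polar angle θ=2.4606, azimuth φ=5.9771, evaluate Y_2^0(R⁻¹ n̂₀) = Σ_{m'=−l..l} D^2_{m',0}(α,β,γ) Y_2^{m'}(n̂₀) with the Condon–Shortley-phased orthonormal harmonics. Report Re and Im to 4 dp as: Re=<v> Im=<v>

Re=0.0298 Im=0.0000

Axis–angle → zyz. n̂ = (sinθₙcosφₙ, sinθₙsinφₙ, cosθₙ) = (-0.918652, +0.229481, -0.321586), ω = 0.6769.
R = I cosω + sinω [n̂]ₓ + (1−cosω) n̂n̂ᵀ gives
  R = [+0.965587, +0.154954, +0.208878; -0.247915, +0.791129, +0.559154; -0.078607, -0.591696, +0.802320]
β = atan2(√(R₁₃²+R₂₃²), R₃₃) = 0.639625; α = atan2(R₂₃, R₁₃) mod 2π = 1.213287; γ = atan2(R₃₂, −R₃₁) mod 2π = 4.844465
Need the full column D^2_{m',0} for m'=−2..2 at α=1.2133, β=0.6396, γ=4.8445.
cos(β/2)=0.949294, sin(β/2)=0.314388
d^2_{-2,0}: single k=2 term ⇒ +0.218178;  D = -0.164742+0.143044i
d^2_{-1,0}: k∈[1..2] ⇒ +0.658787 -0.072256 = +0.586531;  D = +0.205252+0.549445i
d^2_{0,0}: k∈[0..2] ⇒ +0.812089 -0.356283 +0.009769 = +0.465576;  D = +0.465576+0.000000i
d^2_{1,0}: k∈[0..1] ⇒ -0.658787 +0.072256 = -0.586531;  D = -0.205252+0.549445i
d^2_{2,0}: single k=0 term ⇒ +0.218178;  D = -0.164742-0.143044i
Y_2^{m'}(θ=2.4606,φ=5.9771) and Σ D·Y over m':
  (-0.1647+0.1430i)·(+0.1253+0.0880i)  (+0.2053+0.5494i)·(-0.3603-0.1139i)  (+0.4656+0.0000i)·(+0.2558+0.0000i)  (-0.2053+0.5494i)·(+0.3603-0.1139i)  (-0.1647-0.1430i)·(+0.1253-0.0880i)
Y_2^0(R⁻¹ n̂) = +0.029840-0.000000i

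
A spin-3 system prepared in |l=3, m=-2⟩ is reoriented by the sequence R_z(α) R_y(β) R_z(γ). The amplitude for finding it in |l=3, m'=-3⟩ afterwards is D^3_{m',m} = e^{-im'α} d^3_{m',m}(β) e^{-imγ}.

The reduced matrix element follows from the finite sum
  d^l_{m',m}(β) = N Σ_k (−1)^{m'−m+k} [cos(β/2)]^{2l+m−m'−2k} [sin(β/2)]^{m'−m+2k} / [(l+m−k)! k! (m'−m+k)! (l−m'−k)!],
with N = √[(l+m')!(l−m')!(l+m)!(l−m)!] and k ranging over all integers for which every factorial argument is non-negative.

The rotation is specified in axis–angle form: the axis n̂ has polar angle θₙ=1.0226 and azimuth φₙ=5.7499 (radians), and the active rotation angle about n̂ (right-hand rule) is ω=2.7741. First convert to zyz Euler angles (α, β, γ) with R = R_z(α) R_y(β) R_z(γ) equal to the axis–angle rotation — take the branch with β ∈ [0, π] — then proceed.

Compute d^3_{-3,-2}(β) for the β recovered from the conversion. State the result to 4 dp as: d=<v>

d=0.0979

Axis–angle → zyz. n̂ = (sinθₙcosφₙ, sinθₙsinφₙ, cosθₙ) = (+0.734955, -0.433872, +0.521149), ω = 2.7741.
R = I cosω + sinω [n̂]ₓ + (1−cosω) n̂n̂ᵀ gives
  R = [+0.111021, -0.803699, +0.584588; -0.429226, -0.569310, -0.701179; +0.896348, -0.173075, -0.408173]
β = atan2(√(R₁₃²+R₂₃²), R₃₃) = 1.991249; α = atan2(R₂₃, R₁₃) mod 2π = 5.407356; γ = atan2(R₃₂, −R₃₁) mod 2π = 3.332334
d^3_{-3,-2}(β=1.9912) via the finite sum:
With c≡cos(β/2)=0.543979 and s≡sin(β/2)=0.839099, N=[1·720·1·120]^{1/2}=293.938769
The bounds max(0,m−m')=1 and min(l+m,l−m')=1 give 1 term
  k=1: (−1)^0·293.9388/(120)·0.5440^5·0.8391^1 = +0.097904
d^3_{-3,-2}(1.9912) = +0.097904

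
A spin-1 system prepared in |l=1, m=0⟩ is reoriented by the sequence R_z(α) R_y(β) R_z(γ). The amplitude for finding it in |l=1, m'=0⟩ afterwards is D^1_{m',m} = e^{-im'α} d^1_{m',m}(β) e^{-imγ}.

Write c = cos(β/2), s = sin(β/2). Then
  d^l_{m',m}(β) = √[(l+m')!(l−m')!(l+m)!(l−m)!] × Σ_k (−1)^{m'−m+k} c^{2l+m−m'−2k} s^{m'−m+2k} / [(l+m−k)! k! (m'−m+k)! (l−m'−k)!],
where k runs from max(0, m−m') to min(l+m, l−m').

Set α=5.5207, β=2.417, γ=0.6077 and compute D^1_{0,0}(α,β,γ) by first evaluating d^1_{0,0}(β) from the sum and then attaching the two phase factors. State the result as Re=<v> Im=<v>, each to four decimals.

Re=-0.7488 Im=0.0000

First d^1_{0,0}(β=2.4170), then the phase factors e^{-i(0)α} and e^{-i(0)γ}:
c=cos(2.417000/2)=0.354422, s=sin(2.417000/2)=0.935085; N=√[1·1·1·1]=1.000000
k: max(0,(0)−(0))=0 … min(1+(0),1−(0))=1
  k=0: (−1)^0·1.0000/(1)·0.3544^2·0.9351^0 = +0.125615
  k=1: (−1)^1·1.0000/(1)·0.3544^0·0.9351^2 = -0.874385
d^1_{0,0}(2.4170) = +0.125615 -0.874385 = -0.748769
Attach z-rotation phases: D = e^{-i(0)(5.5207)}·(-0.748769)·e^{-i(0)(0.6077)} = -0.748769+0.000000i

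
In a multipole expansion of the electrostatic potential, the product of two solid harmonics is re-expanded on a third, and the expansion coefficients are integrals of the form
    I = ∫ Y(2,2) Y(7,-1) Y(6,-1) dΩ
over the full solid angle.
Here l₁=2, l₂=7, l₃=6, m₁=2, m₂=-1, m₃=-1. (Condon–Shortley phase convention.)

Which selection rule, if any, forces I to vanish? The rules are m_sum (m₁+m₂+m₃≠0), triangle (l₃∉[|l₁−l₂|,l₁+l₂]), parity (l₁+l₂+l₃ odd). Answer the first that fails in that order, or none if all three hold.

m₁+m₂+m₃ = 2 − 1 − 1 = 0  ✓
triangle: |2−7|=5 ≤ l₃=6 ≤ 2+7=9  ✓
parity: l₁+l₂+l₃ = 15 is odd  ✗

parity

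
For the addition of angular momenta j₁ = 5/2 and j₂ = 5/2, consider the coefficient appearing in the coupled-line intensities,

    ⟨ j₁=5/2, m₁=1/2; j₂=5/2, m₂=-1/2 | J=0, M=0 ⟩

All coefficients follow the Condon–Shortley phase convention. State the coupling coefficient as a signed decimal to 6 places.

√[1·5!0!0!/6! · 3!2!2!3!0!0!] = √(24)
  +(−1)^2/∏(2,3,0,0,0,0)! = 1/12  (running 1/12)
⟨..|..⟩ = √(24)·(1/12) = +0.408248

+√(1/6) = +0.408248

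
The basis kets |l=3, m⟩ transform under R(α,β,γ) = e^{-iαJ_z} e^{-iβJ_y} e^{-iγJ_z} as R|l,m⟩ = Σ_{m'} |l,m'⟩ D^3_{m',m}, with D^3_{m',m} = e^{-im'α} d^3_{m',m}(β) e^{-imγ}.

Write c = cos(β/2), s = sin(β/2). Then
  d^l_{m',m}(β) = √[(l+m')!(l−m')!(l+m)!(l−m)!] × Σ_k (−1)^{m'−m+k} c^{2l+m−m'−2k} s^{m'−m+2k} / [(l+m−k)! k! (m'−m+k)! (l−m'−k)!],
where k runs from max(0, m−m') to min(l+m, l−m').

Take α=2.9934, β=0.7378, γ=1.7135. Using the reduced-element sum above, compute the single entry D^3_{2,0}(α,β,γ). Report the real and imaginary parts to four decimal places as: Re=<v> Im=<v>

D^3_{2,0}(2.9934,0.7378,1.7135) = e^{-i·2·2.9934}·d^3_{2,0}(0.7378)·e^{-i·0·1.7135}. Compute d first:
c=cos(0.737800/2)=0.932725, s=sin(0.737800/2)=0.360590; N=√[120·1·6·6]=65.726707
k∈{0,1} keeps every argument non-negative
  k=0: (−1)^2·65.7267/(12)·0.9327^4·0.3606^2 = +0.539015
  k=1: (−1)^3·65.7267/(12)·0.9327^2·0.3606^4 = -0.080560
d^3_{2,0}(0.7378) = +0.539015 -0.080560 = +0.458455
D = (+0.956398+0.292065i)·(+0.458455)·(+1.000000+0.000000i) = +0.438465+0.133899i

Re=0.4385 Im=0.1339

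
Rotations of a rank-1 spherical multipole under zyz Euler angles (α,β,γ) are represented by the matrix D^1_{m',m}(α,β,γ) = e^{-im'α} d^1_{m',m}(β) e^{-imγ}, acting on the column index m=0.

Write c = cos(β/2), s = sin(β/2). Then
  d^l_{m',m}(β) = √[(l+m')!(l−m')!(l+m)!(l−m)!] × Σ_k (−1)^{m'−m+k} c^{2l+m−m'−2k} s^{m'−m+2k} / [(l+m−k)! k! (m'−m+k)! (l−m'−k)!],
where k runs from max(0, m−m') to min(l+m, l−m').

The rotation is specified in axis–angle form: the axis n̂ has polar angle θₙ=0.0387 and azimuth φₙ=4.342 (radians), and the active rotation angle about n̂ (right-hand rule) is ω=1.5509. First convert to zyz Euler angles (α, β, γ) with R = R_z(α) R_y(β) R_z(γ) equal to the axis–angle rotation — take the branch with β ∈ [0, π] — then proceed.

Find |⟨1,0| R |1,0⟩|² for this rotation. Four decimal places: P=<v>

Axis–angle → zyz. n̂ = (sinθₙcosφₙ, sinθₙsinφₙ, cosθₙ) = (-0.014005, -0.036067, +0.999251), ω = 1.5509.
R = I cosω + sinω [n̂]ₓ + (1−cosω) n̂n̂ᵀ gives
  R = [+0.020087, -0.998558, -0.049776; +0.999549, +0.021170, -0.021320; +0.022343, -0.049325, +0.998533]
β = atan2(√(R₁₃²+R₂₃²), R₃₃) = 0.054176; α = atan2(R₂₃, R₁₃) mod 2π = 3.546279; γ = atan2(R₃₂, −R₃₁) mod 2π = 4.287057
Split into d^1_{0,0}(β=0.0542) × two z-phases.
Half-angle: c=0.999633, s=0.027085. N=√(1·1·1·1)=1.000000
k: max(0,(0)−(0))=0 … min(1+(0),1−(0))=1
  k=0: (−1)^0·1.0000/(1)·0.9996^2·0.0271^0 = +0.999266
  k=1: (−1)^1·1.0000/(1)·0.9996^0·0.0271^2 = -0.000734
d^1_{0,0}(0.0542) = +0.999266 -0.000734 = +0.998533
|D^1_{0,0}|² = |d^1_{0,0}(β)|² = (+0.998533)² = 0.997068 (the z-rotation phases have unit modulus)

P=0.9971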